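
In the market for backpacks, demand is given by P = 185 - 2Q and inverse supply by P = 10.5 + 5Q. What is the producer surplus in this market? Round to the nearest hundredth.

Set 185 - 2Q = 10.5 + 5Q, which gives 174.5 = 7Q, so Q* = 24.9286 and P* = 185 - 2(24.9286) = 135.1429.
Producer surplus is the triangle above supply below P*: (1/2)(24.9286)(135.1429 - 10.5) = (1/2)(24.9286)(124.6429) = 1553.5842.

1553.58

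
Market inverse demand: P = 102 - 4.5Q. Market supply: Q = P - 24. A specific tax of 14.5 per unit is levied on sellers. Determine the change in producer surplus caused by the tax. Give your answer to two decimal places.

Rewriting supply in inverse form: P = 24 + Q.
Pre-tax equilibrium: 102 - 4.5Q = 24 + Q gives Q* = 14.1818, P* = 38.1818.
A tax on sellers shifts supply up by 14.5: 102 - 4.5Q = 24 + Q + 14.5, so Q_t = 11.5455. Buyers pay P_b = 50.0455; sellers receive P_s = P_b - 14.5 = 35.5455.
Producers lose the trapezoid between P_s and P* out to Q_t plus the triangle from Q_t to Q*: change in PS = 66.6488 - 100.562 = -33.9132.

-33.91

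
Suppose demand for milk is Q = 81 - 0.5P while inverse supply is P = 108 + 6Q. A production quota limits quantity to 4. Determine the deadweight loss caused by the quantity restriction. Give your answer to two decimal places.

30.25

Rewriting demand in inverse form: P = 162 - 2Q.
Without the quota, 162 - 2Q = 108 + 6Q gives Q* = 6.75.
At Q = 4 the demand price is 162 - 2(4) = 154 and the supply price is 108 + 6(4) = 132.
Deadweight loss is the triangle between the curves from 4 to 6.75: (1/2)(154 - 132)(6.75 - 4) = 30.25.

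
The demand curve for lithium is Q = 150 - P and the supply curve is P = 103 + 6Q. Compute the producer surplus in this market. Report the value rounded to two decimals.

135.24

Rewriting demand in inverse form: P = 150 - Q.
Setting demand equal to supply, 47 = 7Q, so Q* = 6.7143 and P* = 143.2857.
PS is the area between P* and the supply curve from 0 to Q*: (1/2)(6.7143)(40.2857) = 135.2449.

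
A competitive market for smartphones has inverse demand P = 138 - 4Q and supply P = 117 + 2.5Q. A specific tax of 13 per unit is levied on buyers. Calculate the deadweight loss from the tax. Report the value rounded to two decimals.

13.00

Pre-tax equilibrium: 138 - 4Q = 117 + 2.5Q gives Q* = 3.2308, P* = 125.0769.
With the tax, buyers' net willingness to pay falls by 13: (138 - 13) - 4Q = 117 + 2.5Q, so Q_t = 1.2308. Buyers pay P_b = 133.0769; sellers receive P_s = P_b - 13 = 120.0769.
Deadweight loss is the triangle between the curves from Q_t to Q*: (1/2)(3.2308 - 1.2308)(13) = 13.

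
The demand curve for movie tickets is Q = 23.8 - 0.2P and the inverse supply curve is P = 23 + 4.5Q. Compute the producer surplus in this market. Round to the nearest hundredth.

229.76

Rewriting demand in inverse form: P = 119 - 5Q.
Setting demand equal to supply, 96 = 9.5Q, so Q* = 10.1053 and P* = 68.4737.
PS is the area between P* and the supply curve from 0 to Q*: (1/2)(10.1053)(45.4737) = 229.7618.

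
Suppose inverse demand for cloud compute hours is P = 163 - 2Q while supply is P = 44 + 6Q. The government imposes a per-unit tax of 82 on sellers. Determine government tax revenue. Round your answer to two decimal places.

379.25

Pre-tax equilibrium: 163 - 2Q = 44 + 6Q gives Q* = 14.875, P* = 133.25.
With the tax, sellers need 82 more per unit: 163 - 2Q = 44 + 6Q + 82, so Q_t = 4.625. Buyers pay P_b = 153.75; sellers receive P_s = P_b - 82 = 71.75.
Tax revenue = t x Q_t = 82 x 4.625 = 379.25.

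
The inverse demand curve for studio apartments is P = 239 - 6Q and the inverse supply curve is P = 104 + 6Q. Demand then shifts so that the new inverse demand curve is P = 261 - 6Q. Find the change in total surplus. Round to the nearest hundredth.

Initial equilibrium: Q_0 = 11.25, P_0 = 171.5; CS_0 = (1/2)(11.25)(67.5) = 379.6875, PS_0 = (1/2)(11.25)(67.5) = 379.6875.
New equilibrium: 261 - 6Q = 104 + 6Q gives Q_1 = 13.0833, P_1 = 182.5; CS_1 = 513.5208, PS_1 = 513.5208.
Change in total surplus = (513.5208 + 513.5208) - (379.6875 + 379.6875) = 267.6667.

267.67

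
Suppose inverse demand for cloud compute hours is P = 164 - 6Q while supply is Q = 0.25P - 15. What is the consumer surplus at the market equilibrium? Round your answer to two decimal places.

Rewriting supply in inverse form: P = 60 + 4Q.
Setting demand equal to supply, 104 = 10Q, so Q* = 10.4 and P* = 101.6.
Consumer surplus is the triangle under demand above P*: (1/2)(10.4)(164 - 101.6) = (1/2)(10.4)(62.4) = 324.48.

324.48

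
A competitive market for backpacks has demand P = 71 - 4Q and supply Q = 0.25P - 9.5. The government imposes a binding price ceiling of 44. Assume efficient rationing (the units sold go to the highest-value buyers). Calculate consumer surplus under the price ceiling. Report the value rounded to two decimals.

Rewriting supply in inverse form: P = 38 + 4Q.
Without the control, 71 - 4Q = 38 + 4Q so Q* = 4.125 and P* = 54.5.
At the ceiling price 44, quantity supplied is (44 - 38)/4 = 1.5; supply is the short side, so Q = 1.5 trades at P = 44.
The demand price at Q = 1.5 is 65. CS is the trapezoid between demand and 44 over [0, 1.5]: (1/2)[(71 - 44) + (65 - 44)](1.5) = 36.

36.00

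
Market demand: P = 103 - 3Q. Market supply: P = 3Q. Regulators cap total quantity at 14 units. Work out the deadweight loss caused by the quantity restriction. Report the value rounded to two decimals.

30.08

Unrestricted equilibrium: Q* = (103 - 0)/(3 + 3) = 17.1667.
At Q = 14 the demand price is 103 - 3(14) = 61 and the supply price is 0 + 3(14) = 42.
DWL = (1/2)(gap between curves at 14) x (Q* - 14) = (1/2)(19)(3.1667) = 30.0833.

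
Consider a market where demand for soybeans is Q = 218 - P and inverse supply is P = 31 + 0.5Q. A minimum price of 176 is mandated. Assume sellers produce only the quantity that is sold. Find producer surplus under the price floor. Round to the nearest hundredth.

Rewriting demand in inverse form: P = 218 - Q.
Without the control, 218 - Q = 31 + 0.5Q so Q* = 124.6667 and P* = 93.3333.
At the floor price 176, quantity demanded is (218 - 176)/1 = 42; demand is the short side, so Q = 42 trades at P = 176.
The supply price at Q = 42 is 52. PS is the trapezoid between 176 and supply over [0, 42]: (1/2)[(176 - 31) + (176 - 52)](42) = 5649.

5649.00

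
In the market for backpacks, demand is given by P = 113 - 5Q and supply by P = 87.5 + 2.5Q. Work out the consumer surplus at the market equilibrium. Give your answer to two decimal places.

28.90

Equilibrium: 113 - 5Q = 87.5 + 2.5Q, so Q* = 3.4 and P* = 96.
The demand choke price is 113, so CS = (1/2)(Q*)(113 - P*) = (1/2)(3.4)(17) = 28.9.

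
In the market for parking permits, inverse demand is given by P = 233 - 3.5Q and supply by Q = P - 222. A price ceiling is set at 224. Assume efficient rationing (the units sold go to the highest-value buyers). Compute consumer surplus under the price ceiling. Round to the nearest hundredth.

11.00

Rewriting supply in inverse form: P = 222 + Q.
Free-market equilibrium: 233 - 3.5Q = 222 + Q gives Q* = 2.4444, P* = 224.4444.
At P = 224, sellers supply (224 - 222)/1 = 2 while buyers want more, so the quantity traded is 2 at price 224.
The demand price at Q = 2 is 226. CS is the trapezoid between demand and 224 over [0, 2]: (1/2)[(233 - 224) + (226 - 224)](2) = 11.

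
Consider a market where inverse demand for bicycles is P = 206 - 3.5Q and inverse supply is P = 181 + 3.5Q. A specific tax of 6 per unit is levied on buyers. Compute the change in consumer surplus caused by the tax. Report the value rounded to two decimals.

-9.43

Without the tax, 206 - 3.5Q = 181 + 3.5Q so Q* = 3.5714 and P* = 193.5.
With the tax, buyers' net willingness to pay falls by 6: (206 - 6) - 3.5Q = 181 + 3.5Q, so Q_t = 2.7143. Buyers pay P_b = 196.5; sellers receive P_s = P_b - 6 = 190.5.
Consumers lose the trapezoid between P* and P_b out to Q_t plus the triangle from Q_t to Q*: change in CS = 12.8929 - 22.3214 = -9.4286.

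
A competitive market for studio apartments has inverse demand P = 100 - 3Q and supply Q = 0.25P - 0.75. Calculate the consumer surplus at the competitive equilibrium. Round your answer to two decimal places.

Rewriting supply in inverse form: P = 3 + 4Q.
Set 100 - 3Q = 3 + 4Q, which gives 97 = 7Q, so Q* = 13.8571 and P* = 100 - 3(13.8571) = 58.4286.
CS is the area between the demand curve and P* from 0 to Q*: (1/2)(13.8571)(41.5714) = 288.0306.

288.03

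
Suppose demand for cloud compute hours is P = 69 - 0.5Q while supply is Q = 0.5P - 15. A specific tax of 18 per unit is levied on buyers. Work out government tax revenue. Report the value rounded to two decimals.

Rewriting supply in inverse form: P = 30 + 2Q.
Pre-tax equilibrium: 69 - 0.5Q = 30 + 2Q gives Q* = 15.6, P* = 61.2.
A tax on buyers shifts demand down by 18: (69 - 18) - 0.5Q = 30 + 2Q, so Q_t = 8.4. Buyers pay P_b = 64.8; sellers receive P_s = P_b - 18 = 46.8.
Tax revenue = t x Q_t = 18 x 8.4 = 151.2.

151.20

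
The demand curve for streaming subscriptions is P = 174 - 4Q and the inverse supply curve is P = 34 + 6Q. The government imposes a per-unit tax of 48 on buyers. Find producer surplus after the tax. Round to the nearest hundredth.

Without the tax, 174 - 4Q = 34 + 6Q so Q* = 14 and P* = 118.
A tax on buyers shifts demand down by 48: (174 - 48) - 4Q = 34 + 6Q, so Q_t = 9.2. Buyers pay P_b = 137.2; sellers receive P_s = P_b - 48 = 89.2.
Producer surplus is the triangle above supply below P_s: (1/2)(9.2)(89.2 - 34) = 253.92.

253.92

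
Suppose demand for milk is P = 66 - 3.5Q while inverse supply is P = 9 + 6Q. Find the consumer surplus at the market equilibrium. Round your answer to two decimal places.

Equilibrium: 66 - 3.5Q = 9 + 6Q, so Q* = 6 and P* = 45.
The demand choke price is 66, so CS = (1/2)(Q*)(66 - P*) = (1/2)(6)(21) = 63.

63.00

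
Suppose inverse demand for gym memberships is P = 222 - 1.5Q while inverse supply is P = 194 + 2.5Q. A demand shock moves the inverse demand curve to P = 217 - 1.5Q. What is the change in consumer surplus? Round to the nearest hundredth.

-11.95

Initial equilibrium: Q_0 = 7, P_0 = 211.5; CS_0 = (1/2)(7)(10.5) = 36.75, PS_0 = (1/2)(7)(17.5) = 61.25.
New equilibrium: 217 - 1.5Q = 194 + 2.5Q gives Q_1 = 5.75, P_1 = 208.375; CS_1 = 24.7969, PS_1 = 41.3281.
Change in consumer surplus = 24.7969 - 36.75 = -11.9531.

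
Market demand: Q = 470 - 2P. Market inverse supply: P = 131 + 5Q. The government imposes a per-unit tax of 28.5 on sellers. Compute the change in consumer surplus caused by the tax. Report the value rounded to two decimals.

Rewriting demand in inverse form: P = 235 - 0.5Q.
Without the tax, 235 - 0.5Q = 131 + 5Q so Q* = 18.9091 and P* = 225.5455.
A tax on sellers shifts supply up by 28.5: 235 - 0.5Q = 131 + 5Q + 28.5, so Q_t = 13.7273. Buyers pay P_b = 228.1364; sellers receive P_s = P_b - 28.5 = 199.6364.
CS falls from (1/2)(18.9091)(9.4545) = 89.3884 to (1/2)(13.7273)(6.8636) = 47.1095, a change of -42.2789.

-42.28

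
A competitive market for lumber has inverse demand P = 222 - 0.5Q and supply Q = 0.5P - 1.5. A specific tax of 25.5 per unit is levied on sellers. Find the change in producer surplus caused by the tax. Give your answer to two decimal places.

Rewriting supply in inverse form: P = 3 + 2Q.
Pre-tax equilibrium: 222 - 0.5Q = 3 + 2Q gives Q* = 87.6, P* = 178.2.
A tax on sellers shifts supply up by 25.5: 222 - 0.5Q = 3 + 2Q + 25.5, so Q_t = 77.4. Buyers pay P_b = 183.3; sellers receive P_s = P_b - 25.5 = 157.8.
PS falls from (1/2)(87.6)(175.2) = 7673.76 to (1/2)(77.4)(154.8) = 5990.76, a change of -1683.

-1683.00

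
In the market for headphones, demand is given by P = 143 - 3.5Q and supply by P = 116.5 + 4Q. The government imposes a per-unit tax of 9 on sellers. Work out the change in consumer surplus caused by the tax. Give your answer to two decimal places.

-12.32

Without the tax, 143 - 3.5Q = 116.5 + 4Q so Q* = 3.5333 and P* = 130.6333.
With the tax, sellers need 9 more per unit: 143 - 3.5Q = 116.5 + 4Q + 9, so Q_t = 2.3333. Buyers pay P_b = 134.8333; sellers receive P_s = P_b - 9 = 125.8333.
Consumers lose the trapezoid between P* and P_b out to Q_t plus the triangle from Q_t to Q*: change in CS = 9.5278 - 21.8478 = -12.32.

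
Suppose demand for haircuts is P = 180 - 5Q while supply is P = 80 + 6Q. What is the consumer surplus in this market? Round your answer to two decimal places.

206.61

Equilibrium: 180 - 5Q = 80 + 6Q, so Q* = 9.0909 and P* = 134.5455.
Consumer surplus is the triangle under demand above P*: (1/2)(9.0909)(180 - 134.5455) = (1/2)(9.0909)(45.4545) = 206.6116.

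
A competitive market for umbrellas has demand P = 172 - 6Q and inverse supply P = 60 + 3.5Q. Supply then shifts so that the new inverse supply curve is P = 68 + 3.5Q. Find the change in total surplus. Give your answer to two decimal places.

Initial equilibrium: Q_0 = 11.7895, P_0 = 101.2632; CS_0 = (1/2)(11.7895)(70.7368) = 416.9751, PS_0 = (1/2)(11.7895)(41.2632) = 243.2355.
New equilibrium: 172 - 6Q = 68 + 3.5Q gives Q_1 = 10.9474, P_1 = 106.3158; CS_1 = 359.5346, PS_1 = 209.7285.
Change in total surplus = (359.5346 + 209.7285) - (416.9751 + 243.2355) = -90.9474.

-90.95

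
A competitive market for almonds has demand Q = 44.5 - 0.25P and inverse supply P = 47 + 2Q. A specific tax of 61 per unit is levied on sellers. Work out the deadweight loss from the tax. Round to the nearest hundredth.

Rewriting demand in inverse form: P = 178 - 4Q.
Pre-tax equilibrium: 178 - 4Q = 47 + 2Q gives Q* = 21.8333, P* = 90.6667.
With the tax, sellers need 61 more per unit: 178 - 4Q = 47 + 2Q + 61, so Q_t = 11.6667. Buyers pay P_b = 131.3333; sellers receive P_s = P_b - 61 = 70.3333.
Deadweight loss is the triangle between the curves from Q_t to Q*: (1/2)(21.8333 - 11.6667)(61) = 310.0833.

310.08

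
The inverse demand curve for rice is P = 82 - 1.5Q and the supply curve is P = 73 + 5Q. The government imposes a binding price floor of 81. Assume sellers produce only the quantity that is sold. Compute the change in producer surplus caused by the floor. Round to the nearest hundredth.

Free-market equilibrium: 82 - 1.5Q = 73 + 5Q gives Q* = 1.3846, P* = 79.9231.
At the floor price 81, quantity demanded is (82 - 81)/1.5 = 0.6667; demand is the short side, so Q = 0.6667 trades at P = 81.
PS goes from (1/2)(1.3846)(6.9231) = 4.7929 to 4.2222 (computed as (81 - 73)(0.6667) - (1/2)(5)(0.6667)^2), a change of -0.5707.

-0.57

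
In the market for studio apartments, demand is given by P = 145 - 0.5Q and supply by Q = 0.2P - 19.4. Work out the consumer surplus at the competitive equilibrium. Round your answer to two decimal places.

Rewriting supply in inverse form: P = 97 + 5Q.
Setting demand equal to supply, 48 = 5.5Q, so Q* = 8.7273 and P* = 140.6364.
The demand choke price is 145, so CS = (1/2)(Q*)(145 - P*) = (1/2)(8.7273)(4.3636) = 19.0413.

19.04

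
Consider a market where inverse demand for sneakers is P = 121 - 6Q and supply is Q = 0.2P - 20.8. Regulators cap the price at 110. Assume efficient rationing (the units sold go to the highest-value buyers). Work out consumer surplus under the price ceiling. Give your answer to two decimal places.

8.88

Rewriting supply in inverse form: P = 104 + 5Q.
Free-market equilibrium: 121 - 6Q = 104 + 5Q gives Q* = 1.5455, P* = 111.7273.
At the ceiling price 110, quantity supplied is (110 - 104)/5 = 1.2; supply is the short side, so Q = 1.2 trades at P = 110.
The demand price at Q = 1.2 is 113.8. CS is the trapezoid between demand and 110 over [0, 1.2]: (1/2)[(121 - 110) + (113.8 - 110)](1.2) = 8.88.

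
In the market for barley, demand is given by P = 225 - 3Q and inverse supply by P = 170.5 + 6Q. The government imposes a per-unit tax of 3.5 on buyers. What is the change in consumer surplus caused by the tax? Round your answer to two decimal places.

-6.84

Pre-tax equilibrium: 225 - 3Q = 170.5 + 6Q gives Q* = 6.0556, P* = 206.8333.
A tax on buyers shifts demand down by 3.5: (225 - 3.5) - 3Q = 170.5 + 6Q, so Q_t = 5.6667. Buyers pay P_b = 208; sellers receive P_s = P_b - 3.5 = 204.5.
Consumers lose the trapezoid between P* and P_b out to Q_t plus the triangle from Q_t to Q*: change in CS = 48.1667 - 55.0046 = -6.838.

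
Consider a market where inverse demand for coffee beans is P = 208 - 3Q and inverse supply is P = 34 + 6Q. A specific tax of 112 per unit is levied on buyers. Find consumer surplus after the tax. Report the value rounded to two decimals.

71.19

Without the tax, 208 - 3Q = 34 + 6Q so Q* = 19.3333 and P* = 150.
With the tax, buyers' net willingness to pay falls by 112: (208 - 112) - 3Q = 34 + 6Q, so Q_t = 6.8889. Buyers pay P_b = 187.3333; sellers receive P_s = P_b - 112 = 75.3333.
CS = (1/2)(Q_t)(208 - P_b) = (1/2)(6.8889)(20.6667) = 71.1852.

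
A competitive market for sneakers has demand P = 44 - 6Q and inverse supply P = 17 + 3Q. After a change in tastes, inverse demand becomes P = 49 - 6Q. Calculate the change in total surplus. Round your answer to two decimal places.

Initial equilibrium: Q_0 = 3, P_0 = 26; CS_0 = (1/2)(3)(18) = 27, PS_0 = (1/2)(3)(9) = 13.5.
New equilibrium: 49 - 6Q = 17 + 3Q gives Q_1 = 3.5556, P_1 = 27.6667; CS_1 = 37.9259, PS_1 = 18.963.
Change in total surplus = (37.9259 + 18.963) - (27 + 13.5) = 16.3889.

16.39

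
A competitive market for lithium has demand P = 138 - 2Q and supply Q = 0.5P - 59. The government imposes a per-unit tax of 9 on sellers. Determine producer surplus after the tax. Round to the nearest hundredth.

7.56

Rewriting supply in inverse form: P = 118 + 2Q.
Without the tax, 138 - 2Q = 118 + 2Q so Q* = 5 and P* = 128.
A tax on sellers shifts supply up by 9: 138 - 2Q = 118 + 2Q + 9, so Q_t = 2.75. Buyers pay P_b = 132.5; sellers receive P_s = P_b - 9 = 123.5.
PS = (1/2)(Q_t)(P_s - 118) = (1/2)(2.75)(5.5) = 7.5625.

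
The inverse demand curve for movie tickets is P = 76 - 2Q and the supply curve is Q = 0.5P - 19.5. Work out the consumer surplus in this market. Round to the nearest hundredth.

Rewriting supply in inverse form: P = 39 + 2Q.
Setting demand equal to supply, 37 = 4Q, so Q* = 9.25 and P* = 57.5.
Consumer surplus is the triangle under demand above P*: (1/2)(9.25)(76 - 57.5) = (1/2)(9.25)(18.5) = 85.5625.

85.56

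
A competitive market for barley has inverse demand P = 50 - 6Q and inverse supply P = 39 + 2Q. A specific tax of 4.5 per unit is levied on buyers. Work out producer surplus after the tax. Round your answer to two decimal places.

Pre-tax equilibrium: 50 - 6Q = 39 + 2Q gives Q* = 1.375, P* = 41.75.
A tax on buyers shifts demand down by 4.5: (50 - 4.5) - 6Q = 39 + 2Q, so Q_t = 0.8125. Buyers pay P_b = 45.125; sellers receive P_s = P_b - 4.5 = 40.625.
Producer surplus is the triangle above supply below P_s: (1/2)(0.8125)(40.625 - 39) = 0.6602.

0.66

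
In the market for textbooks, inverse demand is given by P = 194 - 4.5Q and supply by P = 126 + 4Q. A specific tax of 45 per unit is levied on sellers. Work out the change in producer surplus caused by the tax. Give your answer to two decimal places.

Without the tax, 194 - 4.5Q = 126 + 4Q so Q* = 8 and P* = 158.
A tax on sellers shifts supply up by 45: 194 - 4.5Q = 126 + 4Q + 45, so Q_t = 2.7059. Buyers pay P_b = 181.8235; sellers receive P_s = P_b - 45 = 136.8235.
PS falls from (1/2)(8)(32) = 128 to (1/2)(2.7059)(10.8235) = 14.6436, a change of -113.3564.

-113.36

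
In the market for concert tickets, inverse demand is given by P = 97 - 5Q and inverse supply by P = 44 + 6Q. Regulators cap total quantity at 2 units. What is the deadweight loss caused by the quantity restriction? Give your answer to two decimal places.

Unrestricted equilibrium: Q* = (97 - 44)/(5 + 6) = 4.8182.
At Q = 2 the demand price is 97 - 5(2) = 87 and the supply price is 44 + 6(2) = 56.
DWL = (1/2)(gap between curves at 2) x (Q* - 2) = (1/2)(31)(2.8182) = 43.6818.

43.68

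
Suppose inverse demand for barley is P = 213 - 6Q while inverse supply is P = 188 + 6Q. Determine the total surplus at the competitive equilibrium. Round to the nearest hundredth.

26.04

Equilibrium: 213 - 6Q = 188 + 6Q, so Q* = 2.0833 and P* = 200.5.
CS = (1/2)(2.0833)(12.5) = 13.0208 and PS = (1/2)(2.0833)(12.5) = 13.0208, so total surplus = 26.0417.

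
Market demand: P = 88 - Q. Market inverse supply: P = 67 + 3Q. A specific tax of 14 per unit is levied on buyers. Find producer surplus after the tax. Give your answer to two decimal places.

4.59

Pre-tax equilibrium: 88 - Q = 67 + 3Q gives Q* = 5.25, P* = 82.75.
A tax on buyers shifts demand down by 14: (88 - 14) - Q = 67 + 3Q, so Q_t = 1.75. Buyers pay P_b = 86.25; sellers receive P_s = P_b - 14 = 72.25.
PS = (1/2)(Q_t)(P_s - 67) = (1/2)(1.75)(5.25) = 4.5938.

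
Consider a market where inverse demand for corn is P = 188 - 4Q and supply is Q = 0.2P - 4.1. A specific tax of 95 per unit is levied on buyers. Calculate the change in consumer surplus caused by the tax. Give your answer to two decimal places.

-562.96

Rewriting supply in inverse form: P = 20.5 + 5Q.
Without the tax, 188 - 4Q = 20.5 + 5Q so Q* = 18.6111 and P* = 113.5556.
With the tax, buyers' net willingness to pay falls by 95: (188 - 95) - 4Q = 20.5 + 5Q, so Q_t = 8.0556. Buyers pay P_b = 155.7778; sellers receive P_s = P_b - 95 = 60.7778.
Consumers lose the trapezoid between P* and P_b out to Q_t plus the triangle from Q_t to Q*: change in CS = 129.784 - 692.7469 = -562.963.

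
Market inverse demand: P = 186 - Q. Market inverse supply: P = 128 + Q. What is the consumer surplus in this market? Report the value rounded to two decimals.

420.50

Set 186 - Q = 128 + Q, which gives 58 = 2Q, so Q* = 29 and P* = 186 - (29) = 157.
The demand choke price is 186, so CS = (1/2)(Q*)(186 - P*) = (1/2)(29)(29) = 420.5.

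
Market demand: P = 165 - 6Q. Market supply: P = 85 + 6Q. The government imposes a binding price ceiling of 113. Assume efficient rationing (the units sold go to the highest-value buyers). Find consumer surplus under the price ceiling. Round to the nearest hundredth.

Without the control, 165 - 6Q = 85 + 6Q so Q* = 6.6667 and P* = 125.
At the ceiling price 113, quantity supplied is (113 - 85)/6 = 4.6667; supply is the short side, so Q = 4.6667 trades at P = 113.
The demand price at Q = 4.6667 is 137. CS is the trapezoid between demand and 113 over [0, 4.6667]: (1/2)[(165 - 113) + (137 - 113)](4.6667) = 177.3333.

177.33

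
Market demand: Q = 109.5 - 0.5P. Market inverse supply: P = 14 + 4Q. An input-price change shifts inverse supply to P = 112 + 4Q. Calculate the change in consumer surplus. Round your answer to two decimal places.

-849.33

Rewriting demand in inverse form: P = 219 - 2Q.
Initial equilibrium: Q_0 = 34.1667, P_0 = 150.6667; CS_0 = (1/2)(34.1667)(68.3333) = 1167.3611, PS_0 = (1/2)(34.1667)(136.6667) = 2334.7222.
New equilibrium: 219 - 2Q = 112 + 4Q gives Q_1 = 17.8333, P_1 = 183.3333; CS_1 = 318.0278, PS_1 = 636.0556.
Change in consumer surplus = 318.0278 - 1167.3611 = -849.3333.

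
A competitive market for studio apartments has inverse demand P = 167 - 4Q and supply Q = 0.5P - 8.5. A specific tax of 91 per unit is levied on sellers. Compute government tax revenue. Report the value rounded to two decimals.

894.83

Rewriting supply in inverse form: P = 17 + 2Q.
Without the tax, 167 - 4Q = 17 + 2Q so Q* = 25 and P* = 67.
With the tax, sellers need 91 more per unit: 167 - 4Q = 17 + 2Q + 91, so Q_t = 9.8333. Buyers pay P_b = 127.6667; sellers receive P_s = P_b - 91 = 36.6667.
Revenue is the tax times quantity traded: 91 x 9.8333 = 894.8333.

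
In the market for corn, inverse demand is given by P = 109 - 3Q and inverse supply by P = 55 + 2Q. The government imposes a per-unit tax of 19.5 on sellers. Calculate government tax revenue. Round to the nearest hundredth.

Pre-tax equilibrium: 109 - 3Q = 55 + 2Q gives Q* = 10.8, P* = 76.6.
With the tax, sellers need 19.5 more per unit: 109 - 3Q = 55 + 2Q + 19.5, so Q_t = 6.9. Buyers pay P_b = 88.3; sellers receive P_s = P_b - 19.5 = 68.8.
Revenue is the tax times quantity traded: 19.5 x 6.9 = 134.55.

134.55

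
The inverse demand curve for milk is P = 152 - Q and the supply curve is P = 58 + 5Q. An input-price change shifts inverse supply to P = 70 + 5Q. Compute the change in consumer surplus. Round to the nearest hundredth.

-29.33

Initial equilibrium: Q_0 = 15.6667, P_0 = 136.3333; CS_0 = (1/2)(15.6667)(15.6667) = 122.7222, PS_0 = (1/2)(15.6667)(78.3333) = 613.6111.
New equilibrium: 152 - Q = 70 + 5Q gives Q_1 = 13.6667, P_1 = 138.3333; CS_1 = 93.3889, PS_1 = 466.9444.
Change in consumer surplus = 93.3889 - 122.7222 = -29.3333.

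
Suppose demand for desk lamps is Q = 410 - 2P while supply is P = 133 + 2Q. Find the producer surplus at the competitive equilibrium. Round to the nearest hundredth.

Rewriting demand in inverse form: P = 205 - 0.5Q.
Set 205 - 0.5Q = 133 + 2Q, which gives 72 = 2.5Q, so Q* = 28.8 and P* = 205 - 0.5(28.8) = 190.6.
The supply curve's price intercept is 133, so PS = (1/2)(Q*)(P* - 133) = (1/2)(28.8)(57.6) = 829.44.

829.44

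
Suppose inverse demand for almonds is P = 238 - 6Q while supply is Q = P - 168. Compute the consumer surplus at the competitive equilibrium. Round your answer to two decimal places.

Rewriting supply in inverse form: P = 168 + Q.
Set 238 - 6Q = 168 + Q, which gives 70 = 7Q, so Q* = 10 and P* = 238 - 6(10) = 178.
CS is the area between the demand curve and P* from 0 to Q*: (1/2)(10)(60) = 300.

300.00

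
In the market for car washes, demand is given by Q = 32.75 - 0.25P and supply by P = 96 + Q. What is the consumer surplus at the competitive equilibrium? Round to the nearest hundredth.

98.00

Rewriting demand in inverse form: P = 131 - 4Q.
Set 131 - 4Q = 96 + Q, which gives 35 = 5Q, so Q* = 7 and P* = 131 - 4(7) = 103.
Consumer surplus is the triangle under demand above P*: (1/2)(7)(131 - 103) = (1/2)(7)(28) = 98.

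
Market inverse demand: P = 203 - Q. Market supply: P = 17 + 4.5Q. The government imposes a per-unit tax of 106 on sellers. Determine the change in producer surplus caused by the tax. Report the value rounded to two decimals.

Without the tax, 203 - Q = 17 + 4.5Q so Q* = 33.8182 and P* = 169.1818.
With the tax, sellers need 106 more per unit: 203 - Q = 17 + 4.5Q + 106, so Q_t = 14.5455. Buyers pay P_b = 188.4545; sellers receive P_s = P_b - 106 = 82.4545.
PS falls from (1/2)(33.8182)(152.1818) = 2573.2562 to (1/2)(14.5455)(65.4545) = 476.0331, a change of -2097.2231.

-2097.22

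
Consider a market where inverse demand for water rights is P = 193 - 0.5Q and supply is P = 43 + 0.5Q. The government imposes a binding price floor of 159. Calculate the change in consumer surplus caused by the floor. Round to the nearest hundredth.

-4469.00

Free-market equilibrium: 193 - 0.5Q = 43 + 0.5Q gives Q* = 150, P* = 118.
At P = 159, buyers demand (193 - 159)/0.5 = 68 while sellers would supply more, so the quantity traded is 68 at price 159.
CS goes from (1/2)(150)(75) = 5625 to 1156 (computed as (193 - 159)(68) - (1/2)(0.5)(68)^2), a change of -4469.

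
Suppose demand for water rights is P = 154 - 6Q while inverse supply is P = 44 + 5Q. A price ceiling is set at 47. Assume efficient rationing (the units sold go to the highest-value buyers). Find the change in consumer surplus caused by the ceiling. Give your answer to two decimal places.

-236.88

Free-market equilibrium: 154 - 6Q = 44 + 5Q gives Q* = 10, P* = 94.
At P = 47, sellers supply (47 - 44)/5 = 0.6 while buyers want more, so the quantity traded is 0.6 at price 47.
CS goes from (1/2)(10)(60) = 300 to 63.12 (computed as (154 - 47)(0.6) - (1/2)(6)(0.6)^2), a change of -236.88.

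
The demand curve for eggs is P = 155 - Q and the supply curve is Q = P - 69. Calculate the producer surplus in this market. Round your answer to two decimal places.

Rewriting supply in inverse form: P = 69 + Q.
Set 155 - Q = 69 + Q, which gives 86 = 2Q, so Q* = 43 and P* = 155 - (43) = 112.
PS is the area between P* and the supply curve from 0 to Q*: (1/2)(43)(43) = 924.5.

924.50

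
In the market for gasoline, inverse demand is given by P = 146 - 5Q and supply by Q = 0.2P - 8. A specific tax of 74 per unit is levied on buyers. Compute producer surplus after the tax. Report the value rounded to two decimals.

25.60

Rewriting supply in inverse form: P = 40 + 5Q.
Pre-tax equilibrium: 146 - 5Q = 40 + 5Q gives Q* = 10.6, P* = 93.
With the tax, buyers' net willingness to pay falls by 74: (146 - 74) - 5Q = 40 + 5Q, so Q_t = 3.2. Buyers pay P_b = 130; sellers receive P_s = P_b - 74 = 56.
Producer surplus is the triangle above supply below P_s: (1/2)(3.2)(56 - 40) = 25.6.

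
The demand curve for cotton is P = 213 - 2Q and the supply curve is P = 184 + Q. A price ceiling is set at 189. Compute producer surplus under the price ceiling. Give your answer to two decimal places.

Free-market equilibrium: 213 - 2Q = 184 + Q gives Q* = 9.6667, P* = 193.6667.
At the ceiling price 189, quantity supplied is (189 - 184)/1 = 5; supply is the short side, so Q = 5 trades at P = 189.
PS is the triangle above supply below 189: (1/2)(5)(189 - 184) = 12.5.

12.50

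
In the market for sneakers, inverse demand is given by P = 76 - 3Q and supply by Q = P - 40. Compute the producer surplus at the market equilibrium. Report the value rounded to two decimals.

40.50

Rewriting supply in inverse form: P = 40 + Q.
Equilibrium: 76 - 3Q = 40 + Q, so Q* = 9 and P* = 49.
PS is the area between P* and the supply curve from 0 to Q*: (1/2)(9)(9) = 40.5.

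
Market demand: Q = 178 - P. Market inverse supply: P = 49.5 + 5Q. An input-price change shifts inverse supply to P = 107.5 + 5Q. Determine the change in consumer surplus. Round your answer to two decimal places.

-160.31

Rewriting demand in inverse form: P = 178 - Q.
Initial equilibrium: Q_0 = 21.4167, P_0 = 156.5833; CS_0 = (1/2)(21.4167)(21.4167) = 229.3368, PS_0 = (1/2)(21.4167)(107.0833) = 1146.684.
New equilibrium: 178 - Q = 107.5 + 5Q gives Q_1 = 11.75, P_1 = 166.25; CS_1 = 69.0312, PS_1 = 345.1562.
Change in consumer surplus = 69.0312 - 229.3368 = -160.3056.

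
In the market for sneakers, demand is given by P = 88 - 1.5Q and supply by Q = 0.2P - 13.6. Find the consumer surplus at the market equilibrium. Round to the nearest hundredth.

7.10

Rewriting supply in inverse form: P = 68 + 5Q.
Setting demand equal to supply, 20 = 6.5Q, so Q* = 3.0769 and P* = 83.3846.
The demand choke price is 88, so CS = (1/2)(Q*)(88 - P*) = (1/2)(3.0769)(4.6154) = 7.1006.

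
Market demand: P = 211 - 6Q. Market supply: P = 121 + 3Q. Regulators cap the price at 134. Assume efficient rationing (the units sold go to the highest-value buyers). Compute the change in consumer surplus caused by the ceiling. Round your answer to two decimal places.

Free-market equilibrium: 211 - 6Q = 121 + 3Q gives Q* = 10, P* = 151.
At the ceiling price 134, quantity supplied is (134 - 121)/3 = 4.3333; supply is the short side, so Q = 4.3333 trades at P = 134.
CS goes from (1/2)(10)(60) = 300 to 277.3333 (computed as (211 - 134)(4.3333) - (1/2)(6)(4.3333)^2), a change of -22.6667.

-22.67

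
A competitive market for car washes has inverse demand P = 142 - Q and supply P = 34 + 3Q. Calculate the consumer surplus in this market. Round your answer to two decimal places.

Equilibrium: 142 - Q = 34 + 3Q, so Q* = 27 and P* = 115.
The demand choke price is 142, so CS = (1/2)(Q*)(142 - P*) = (1/2)(27)(27) = 364.5.

364.50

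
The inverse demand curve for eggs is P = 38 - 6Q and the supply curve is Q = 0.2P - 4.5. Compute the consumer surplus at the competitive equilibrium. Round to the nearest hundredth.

5.96

Rewriting supply in inverse form: P = 22.5 + 5Q.
Setting demand equal to supply, 15.5 = 11Q, so Q* = 1.4091 and P* = 29.5455.
Consumer surplus is the triangle under demand above P*: (1/2)(1.4091)(38 - 29.5455) = (1/2)(1.4091)(8.4545) = 5.9566.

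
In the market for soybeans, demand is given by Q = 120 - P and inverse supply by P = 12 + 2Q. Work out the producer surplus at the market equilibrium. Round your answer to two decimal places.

1296.00

Rewriting demand in inverse form: P = 120 - Q.
Equilibrium: 120 - Q = 12 + 2Q, so Q* = 36 and P* = 84.
PS is the area between P* and the supply curve from 0 to Q*: (1/2)(36)(72) = 1296.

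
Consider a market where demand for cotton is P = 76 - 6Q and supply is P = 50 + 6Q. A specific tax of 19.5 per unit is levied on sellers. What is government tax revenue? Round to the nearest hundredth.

10.56

Pre-tax equilibrium: 76 - 6Q = 50 + 6Q gives Q* = 2.1667, P* = 63.
With the tax, sellers need 19.5 more per unit: 76 - 6Q = 50 + 6Q + 19.5, so Q_t = 0.5417. Buyers pay P_b = 72.75; sellers receive P_s = P_b - 19.5 = 53.25.
Revenue is the tax times quantity traded: 19.5 x 0.5417 = 10.5625.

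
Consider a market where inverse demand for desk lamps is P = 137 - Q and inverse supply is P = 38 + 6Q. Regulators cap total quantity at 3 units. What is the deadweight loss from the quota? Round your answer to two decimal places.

434.57

Without the quota, 137 - Q = 38 + 6Q gives Q* = 14.1429.
At Q = 3 the demand price is 137 - (3) = 134 and the supply price is 38 + 6(3) = 56.
DWL = (1/2)(gap between curves at 3) x (Q* - 3) = (1/2)(78)(11.1429) = 434.5714.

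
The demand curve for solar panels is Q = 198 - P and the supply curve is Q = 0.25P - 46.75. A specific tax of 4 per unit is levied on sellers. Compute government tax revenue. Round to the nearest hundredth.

5.60

Rewriting demand in inverse form: P = 198 - Q.
Rewriting supply in inverse form: P = 187 + 4Q.
Without the tax, 198 - Q = 187 + 4Q so Q* = 2.2 and P* = 195.8.
With the tax, sellers need 4 more per unit: 198 - Q = 187 + 4Q + 4, so Q_t = 1.4. Buyers pay P_b = 196.6; sellers receive P_s = P_b - 4 = 192.6.
Revenue is the tax times quantity traded: 4 x 1.4 = 5.6.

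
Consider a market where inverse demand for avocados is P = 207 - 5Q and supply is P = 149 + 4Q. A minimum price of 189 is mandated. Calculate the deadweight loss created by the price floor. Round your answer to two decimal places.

36.41

Without the control, 207 - 5Q = 149 + 4Q so Q* = 6.4444 and P* = 174.7778.
At the floor price 189, quantity demanded is (207 - 189)/5 = 3.6; demand is the short side, so Q = 3.6 trades at P = 189.
At Q = 3.6 the demand price is 189 and the supply price is 163.4. Deadweight loss is the triangle between the curves from 3.6 to 6.4444: (1/2)(189 - 163.4)(6.4444 - 3.6) = 36.4089.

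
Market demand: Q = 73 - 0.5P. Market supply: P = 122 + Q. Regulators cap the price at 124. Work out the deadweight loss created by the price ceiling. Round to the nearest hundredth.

54.00

Rewriting demand in inverse form: P = 146 - 2Q.
Without the control, 146 - 2Q = 122 + Q so Q* = 8 and P* = 130.
At the ceiling price 124, quantity supplied is (124 - 122)/1 = 2; supply is the short side, so Q = 2 trades at P = 124.
At Q = 2 the demand price is 142 and the supply price is 124. Deadweight loss is the triangle between the curves from 2 to 8: (1/2)(142 - 124)(8 - 2) = 54.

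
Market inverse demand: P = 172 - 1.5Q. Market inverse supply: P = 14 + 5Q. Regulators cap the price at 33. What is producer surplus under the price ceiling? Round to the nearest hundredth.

36.10

Free-market equilibrium: 172 - 1.5Q = 14 + 5Q gives Q* = 24.3077, P* = 135.5385.
At the ceiling price 33, quantity supplied is (33 - 14)/5 = 3.8; supply is the short side, so Q = 3.8 trades at P = 33.
PS is the triangle above supply below 33: (1/2)(3.8)(33 - 14) = 36.1.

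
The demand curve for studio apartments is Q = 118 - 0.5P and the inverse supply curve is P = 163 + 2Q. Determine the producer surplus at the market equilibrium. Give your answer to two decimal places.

Rewriting demand in inverse form: P = 236 - 2Q.
Set 236 - 2Q = 163 + 2Q, which gives 73 = 4Q, so Q* = 18.25 and P* = 236 - 2(18.25) = 199.5.
The supply curve's price intercept is 163, so PS = (1/2)(Q*)(P* - 163) = (1/2)(18.25)(36.5) = 333.0625.

333.06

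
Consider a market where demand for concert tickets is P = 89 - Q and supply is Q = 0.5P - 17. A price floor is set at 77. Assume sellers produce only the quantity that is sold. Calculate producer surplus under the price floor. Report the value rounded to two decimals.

Rewriting supply in inverse form: P = 34 + 2Q.
Free-market equilibrium: 89 - Q = 34 + 2Q gives Q* = 18.3333, P* = 70.6667.
At the floor price 77, quantity demanded is (89 - 77)/1 = 12; demand is the short side, so Q = 12 trades at P = 77.
The supply price at Q = 12 is 58. PS is the trapezoid between 77 and supply over [0, 12]: (1/2)[(77 - 34) + (77 - 58)](12) = 372.

372.00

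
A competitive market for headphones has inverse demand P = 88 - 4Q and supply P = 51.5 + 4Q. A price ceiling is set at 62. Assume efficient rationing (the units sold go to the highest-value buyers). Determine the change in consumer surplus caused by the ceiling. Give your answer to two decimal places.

Free-market equilibrium: 88 - 4Q = 51.5 + 4Q gives Q* = 4.5625, P* = 69.75.
At the ceiling price 62, quantity supplied is (62 - 51.5)/4 = 2.625; supply is the short side, so Q = 2.625 trades at P = 62.
CS goes from (1/2)(4.5625)(18.25) = 41.6328 to 54.4688 (computed as (88 - 62)(2.625) - (1/2)(4)(2.625)^2), a change of 12.8359.

12.84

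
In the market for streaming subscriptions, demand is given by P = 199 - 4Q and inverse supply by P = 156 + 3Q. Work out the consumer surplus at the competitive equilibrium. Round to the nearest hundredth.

Setting demand equal to supply, 43 = 7Q, so Q* = 6.1429 and P* = 174.4286.
CS is the area between the demand curve and P* from 0 to Q*: (1/2)(6.1429)(24.5714) = 75.4694.

75.47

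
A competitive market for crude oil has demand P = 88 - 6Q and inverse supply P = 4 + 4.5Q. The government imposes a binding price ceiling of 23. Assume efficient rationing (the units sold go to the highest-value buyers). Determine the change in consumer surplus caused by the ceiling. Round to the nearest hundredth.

28.96

Free-market equilibrium: 88 - 6Q = 4 + 4.5Q gives Q* = 8, P* = 40.
At P = 23, sellers supply (23 - 4)/4.5 = 4.2222 while buyers want more, so the quantity traded is 4.2222 at price 23.
CS goes from (1/2)(8)(48) = 192 to 220.963 (computed as (88 - 23)(4.2222) - (1/2)(6)(4.2222)^2), a change of 28.963.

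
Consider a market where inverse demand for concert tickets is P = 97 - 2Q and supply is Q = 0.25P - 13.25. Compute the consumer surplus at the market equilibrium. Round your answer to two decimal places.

Rewriting supply in inverse form: P = 53 + 4Q.
Set 97 - 2Q = 53 + 4Q, which gives 44 = 6Q, so Q* = 7.3333 and P* = 97 - 2(7.3333) = 82.3333.
Consumer surplus is the triangle under demand above P*: (1/2)(7.3333)(97 - 82.3333) = (1/2)(7.3333)(14.6667) = 53.7778.

53.78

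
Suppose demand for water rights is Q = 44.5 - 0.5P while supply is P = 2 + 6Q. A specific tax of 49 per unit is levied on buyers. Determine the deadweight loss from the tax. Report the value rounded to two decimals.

Rewriting demand in inverse form: P = 89 - 2Q.
Without the tax, 89 - 2Q = 2 + 6Q so Q* = 10.875 and P* = 67.25.
With the tax, buyers' net willingness to pay falls by 49: (89 - 49) - 2Q = 2 + 6Q, so Q_t = 4.75. Buyers pay P_b = 79.5; sellers receive P_s = P_b - 49 = 30.5.
Deadweight loss is the triangle between the curves from Q_t to Q*: (1/2)(10.875 - 4.75)(49) = 150.0625.

150.06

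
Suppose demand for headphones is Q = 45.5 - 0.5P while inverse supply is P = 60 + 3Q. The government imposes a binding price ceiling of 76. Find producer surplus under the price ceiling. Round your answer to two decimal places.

Rewriting demand in inverse form: P = 91 - 2Q.
Free-market equilibrium: 91 - 2Q = 60 + 3Q gives Q* = 6.2, P* = 78.6.
At the ceiling price 76, quantity supplied is (76 - 60)/3 = 5.3333; supply is the short side, so Q = 5.3333 trades at P = 76.
PS is the triangle above supply below 76: (1/2)(5.3333)(76 - 60) = 42.6667.

42.67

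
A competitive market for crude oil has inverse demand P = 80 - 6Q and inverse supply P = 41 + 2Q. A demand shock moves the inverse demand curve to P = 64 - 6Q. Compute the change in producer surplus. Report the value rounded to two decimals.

Initial equilibrium: Q_0 = 4.875, P_0 = 50.75; CS_0 = (1/2)(4.875)(29.25) = 71.2969, PS_0 = (1/2)(4.875)(9.75) = 23.7656.
New equilibrium: 64 - 6Q = 41 + 2Q gives Q_1 = 2.875, P_1 = 46.75; CS_1 = 24.7969, PS_1 = 8.2656.
Change in producer surplus = 8.2656 - 23.7656 = -15.5.

-15.50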